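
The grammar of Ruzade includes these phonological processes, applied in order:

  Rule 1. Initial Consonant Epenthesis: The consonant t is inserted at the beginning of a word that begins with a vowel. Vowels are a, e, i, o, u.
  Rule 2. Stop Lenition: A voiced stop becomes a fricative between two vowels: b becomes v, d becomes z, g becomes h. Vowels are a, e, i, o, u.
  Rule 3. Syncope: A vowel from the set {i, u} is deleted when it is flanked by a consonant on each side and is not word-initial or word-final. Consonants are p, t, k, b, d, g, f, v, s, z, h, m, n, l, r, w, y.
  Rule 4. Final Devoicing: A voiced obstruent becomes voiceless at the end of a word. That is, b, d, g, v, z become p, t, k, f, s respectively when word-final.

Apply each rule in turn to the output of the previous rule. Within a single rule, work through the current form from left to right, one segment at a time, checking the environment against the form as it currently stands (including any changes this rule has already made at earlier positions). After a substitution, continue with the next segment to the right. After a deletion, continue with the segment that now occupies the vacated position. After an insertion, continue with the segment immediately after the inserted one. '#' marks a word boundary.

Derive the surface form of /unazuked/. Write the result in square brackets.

Rule 1 Initial Consonant Epenthesis: [unazuked] → [tunazuked]
Rule 2 Stop Lenition: no change — [tunazuked]
Rule 3 Syncope: [tunazuked] → [tnazked]
Rule 4 Final Devoicing: [tnazked] → [tnazket]

[tnazket]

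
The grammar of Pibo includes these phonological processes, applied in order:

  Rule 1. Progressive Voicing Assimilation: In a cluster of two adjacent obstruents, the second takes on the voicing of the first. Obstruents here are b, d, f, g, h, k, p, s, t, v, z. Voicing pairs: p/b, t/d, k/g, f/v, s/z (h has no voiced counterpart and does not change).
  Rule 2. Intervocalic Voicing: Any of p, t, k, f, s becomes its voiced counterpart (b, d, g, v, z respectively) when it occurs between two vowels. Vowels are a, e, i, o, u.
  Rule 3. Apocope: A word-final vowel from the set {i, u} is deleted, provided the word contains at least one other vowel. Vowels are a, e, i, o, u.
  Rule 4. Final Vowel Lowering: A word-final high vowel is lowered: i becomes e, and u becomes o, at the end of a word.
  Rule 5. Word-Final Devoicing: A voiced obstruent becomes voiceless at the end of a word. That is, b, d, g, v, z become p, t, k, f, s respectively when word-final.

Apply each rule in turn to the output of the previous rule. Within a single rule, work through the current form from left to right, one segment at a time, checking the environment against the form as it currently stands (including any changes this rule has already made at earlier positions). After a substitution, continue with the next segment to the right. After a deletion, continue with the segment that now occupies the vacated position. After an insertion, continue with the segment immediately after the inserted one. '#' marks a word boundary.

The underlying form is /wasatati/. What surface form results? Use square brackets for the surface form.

[wazadat]

Rule 1 Progressive Voicing Assimilation: no change — [wasatati]
Rule 2 Intervocalic Voicing: [wasatati] → [wazadadi]
Rule 3 Apocope: [wazadadi] → [wazadad]
Rule 4 Final Vowel Lowering: no change — [wazadad]
Rule 5 Word-Final Devoicing: [wazadad] → [wazadat]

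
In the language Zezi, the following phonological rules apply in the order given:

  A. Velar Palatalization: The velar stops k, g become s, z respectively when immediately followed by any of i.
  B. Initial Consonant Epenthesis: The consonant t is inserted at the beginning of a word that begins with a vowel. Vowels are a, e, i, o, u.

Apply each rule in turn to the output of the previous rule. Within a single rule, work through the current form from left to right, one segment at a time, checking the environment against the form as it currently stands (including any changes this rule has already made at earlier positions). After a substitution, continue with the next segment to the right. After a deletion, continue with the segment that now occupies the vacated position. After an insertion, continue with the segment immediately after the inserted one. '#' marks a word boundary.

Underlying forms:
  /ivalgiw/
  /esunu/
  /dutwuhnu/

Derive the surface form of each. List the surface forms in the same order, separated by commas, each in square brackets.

/ivalgiw/:
  A Velar Palatalization: [ivalgiw] → [ivalziw]
  B Initial Consonant Epenthesis: [ivalziw] → [tivalziw]
/esunu/:
  A Velar Palatalization: no change — [esunu]
  B Initial Consonant Epenthesis: [esunu] → [tesunu]
/dutwuhnu/:
  A Velar Palatalization: no change — [dutwuhnu]
  B Initial Consonant Epenthesis: no change — [dutwuhnu]

[tivalziw], [tesunu], [dutwuhnu]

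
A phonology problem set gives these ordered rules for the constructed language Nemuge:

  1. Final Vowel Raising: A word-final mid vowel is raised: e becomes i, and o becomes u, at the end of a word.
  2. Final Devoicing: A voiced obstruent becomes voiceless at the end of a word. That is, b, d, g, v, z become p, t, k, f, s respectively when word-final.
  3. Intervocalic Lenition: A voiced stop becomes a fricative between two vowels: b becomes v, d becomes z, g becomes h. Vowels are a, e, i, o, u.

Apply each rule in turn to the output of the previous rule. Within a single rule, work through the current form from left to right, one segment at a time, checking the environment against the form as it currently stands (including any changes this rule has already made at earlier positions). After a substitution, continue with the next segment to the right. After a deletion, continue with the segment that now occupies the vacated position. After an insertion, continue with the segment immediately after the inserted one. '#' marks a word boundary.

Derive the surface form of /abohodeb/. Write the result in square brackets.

1 Final Vowel Raising: no change — [abohodeb]
2 Final Devoicing: [abohodeb] → [abohodep]
3 Intervocalic Lenition: [abohodep] → [avohozep]

[avohozep]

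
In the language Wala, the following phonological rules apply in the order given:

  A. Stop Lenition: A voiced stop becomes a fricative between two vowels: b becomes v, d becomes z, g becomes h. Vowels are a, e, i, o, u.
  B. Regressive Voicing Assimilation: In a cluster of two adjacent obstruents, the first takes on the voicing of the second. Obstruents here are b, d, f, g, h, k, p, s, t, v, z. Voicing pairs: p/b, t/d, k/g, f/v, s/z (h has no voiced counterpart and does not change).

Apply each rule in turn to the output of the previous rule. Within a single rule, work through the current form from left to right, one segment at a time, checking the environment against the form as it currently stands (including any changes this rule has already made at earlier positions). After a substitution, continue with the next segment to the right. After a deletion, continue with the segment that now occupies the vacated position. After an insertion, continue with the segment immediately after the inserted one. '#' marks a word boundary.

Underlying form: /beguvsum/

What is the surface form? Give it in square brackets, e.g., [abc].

[behufsum]

A Stop Lenition: [beguvsum] → [behuvsum]
B Regressive Voicing Assimilation: [behuvsum] → [behufsum]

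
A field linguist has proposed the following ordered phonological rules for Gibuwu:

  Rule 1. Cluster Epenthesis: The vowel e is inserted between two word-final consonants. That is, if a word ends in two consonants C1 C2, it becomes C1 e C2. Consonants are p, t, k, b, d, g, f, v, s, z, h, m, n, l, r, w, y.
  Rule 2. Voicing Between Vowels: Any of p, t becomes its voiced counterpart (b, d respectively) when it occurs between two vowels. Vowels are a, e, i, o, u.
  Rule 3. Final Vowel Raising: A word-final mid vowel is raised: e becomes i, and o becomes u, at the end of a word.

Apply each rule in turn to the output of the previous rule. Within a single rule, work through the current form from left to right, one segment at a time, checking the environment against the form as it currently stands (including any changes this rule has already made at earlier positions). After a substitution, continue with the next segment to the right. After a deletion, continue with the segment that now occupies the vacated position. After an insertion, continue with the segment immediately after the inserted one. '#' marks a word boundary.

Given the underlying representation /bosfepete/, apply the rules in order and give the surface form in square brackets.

[bosfebedi]

Rule 1 Cluster Epenthesis: no change — [bosfepete]
Rule 2 Voicing Between Vowels: [bosfepete] → [bosfebede]
Rule 3 Final Vowel Raising: [bosfebede] → [bosfebedi]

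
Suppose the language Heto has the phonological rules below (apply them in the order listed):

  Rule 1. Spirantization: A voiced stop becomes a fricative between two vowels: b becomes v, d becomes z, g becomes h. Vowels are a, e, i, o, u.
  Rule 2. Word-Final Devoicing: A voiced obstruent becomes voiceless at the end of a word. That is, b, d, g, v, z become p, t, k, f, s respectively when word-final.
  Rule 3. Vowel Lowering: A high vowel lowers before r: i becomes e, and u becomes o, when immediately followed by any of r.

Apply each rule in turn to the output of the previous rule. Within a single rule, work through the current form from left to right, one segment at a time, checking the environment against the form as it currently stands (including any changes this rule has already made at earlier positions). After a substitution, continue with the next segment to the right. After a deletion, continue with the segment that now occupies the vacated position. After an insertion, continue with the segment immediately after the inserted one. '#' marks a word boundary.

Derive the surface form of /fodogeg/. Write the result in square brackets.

[fozohek]

Rule 1 Spirantization: [fodogeg] → [fozoheg]
Rule 2 Word-Final Devoicing: [fozoheg] → [fozohek]
Rule 3 Vowel Lowering: no change — [fozohek]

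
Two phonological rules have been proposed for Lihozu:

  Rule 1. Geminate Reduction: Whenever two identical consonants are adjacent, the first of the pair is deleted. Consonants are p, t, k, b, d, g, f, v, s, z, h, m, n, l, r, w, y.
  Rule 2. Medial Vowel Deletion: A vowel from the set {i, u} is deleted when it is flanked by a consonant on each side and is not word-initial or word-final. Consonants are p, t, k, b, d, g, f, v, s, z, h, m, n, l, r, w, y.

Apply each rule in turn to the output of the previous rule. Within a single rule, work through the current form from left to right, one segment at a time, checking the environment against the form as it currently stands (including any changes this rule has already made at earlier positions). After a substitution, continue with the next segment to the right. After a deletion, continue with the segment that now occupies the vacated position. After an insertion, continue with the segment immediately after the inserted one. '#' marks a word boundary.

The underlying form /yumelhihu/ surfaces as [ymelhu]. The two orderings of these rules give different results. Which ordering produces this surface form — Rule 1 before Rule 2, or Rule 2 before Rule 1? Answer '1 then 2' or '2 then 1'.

2 then 1

Order 1 then 2:
  1 Geminate Reduction: no change — [yumelhihu]
  2 Medial Vowel Deletion: [yumelhihu] → [ymelhhu]
  result: [ymelhhu]
Order 2 then 1:
  2 Medial Vowel Deletion: [yumelhihu] → [ymelhhu]
  1 Geminate Reduction: [ymelhhu] → [ymelhu]
  result: [ymelhu]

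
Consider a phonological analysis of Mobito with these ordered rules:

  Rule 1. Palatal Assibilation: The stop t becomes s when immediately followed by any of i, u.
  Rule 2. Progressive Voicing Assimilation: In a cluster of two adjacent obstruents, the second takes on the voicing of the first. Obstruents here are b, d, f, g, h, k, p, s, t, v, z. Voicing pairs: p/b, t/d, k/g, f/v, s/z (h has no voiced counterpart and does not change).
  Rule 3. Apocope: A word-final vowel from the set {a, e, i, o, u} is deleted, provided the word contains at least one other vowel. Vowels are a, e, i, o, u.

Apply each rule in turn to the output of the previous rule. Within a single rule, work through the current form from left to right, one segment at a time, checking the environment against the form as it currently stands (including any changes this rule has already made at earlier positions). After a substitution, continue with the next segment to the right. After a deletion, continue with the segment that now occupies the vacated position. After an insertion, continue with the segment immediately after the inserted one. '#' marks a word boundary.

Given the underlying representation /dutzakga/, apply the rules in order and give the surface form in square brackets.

[dutsakk]

Rule 1 Palatal Assibilation: no change — [dutzakga]
Rule 2 Progressive Voicing Assimilation: [dutzakga] → [dutsakka]
Rule 3 Apocope: [dutsakka] → [dutsakk]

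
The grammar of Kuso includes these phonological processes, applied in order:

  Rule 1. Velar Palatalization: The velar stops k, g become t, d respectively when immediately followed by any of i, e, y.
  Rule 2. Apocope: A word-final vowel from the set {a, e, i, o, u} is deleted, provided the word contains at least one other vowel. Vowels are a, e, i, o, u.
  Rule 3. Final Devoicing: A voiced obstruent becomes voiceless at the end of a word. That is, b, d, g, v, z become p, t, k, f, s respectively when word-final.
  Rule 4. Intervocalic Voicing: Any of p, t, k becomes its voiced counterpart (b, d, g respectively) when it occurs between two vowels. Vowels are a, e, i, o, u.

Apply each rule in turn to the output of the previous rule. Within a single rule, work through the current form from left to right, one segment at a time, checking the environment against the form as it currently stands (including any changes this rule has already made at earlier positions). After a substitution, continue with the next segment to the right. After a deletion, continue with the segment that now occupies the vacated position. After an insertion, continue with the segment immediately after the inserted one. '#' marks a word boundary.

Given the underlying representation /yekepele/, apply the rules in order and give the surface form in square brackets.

[yedebel]

Rule 1 Velar Palatalization: [yekepele] → [yetepele]
Rule 2 Apocope: [yetepele] → [yetepel]
Rule 3 Final Devoicing: no change — [yetepel]
Rule 4 Intervocalic Voicing: [yetepel] → [yedebel]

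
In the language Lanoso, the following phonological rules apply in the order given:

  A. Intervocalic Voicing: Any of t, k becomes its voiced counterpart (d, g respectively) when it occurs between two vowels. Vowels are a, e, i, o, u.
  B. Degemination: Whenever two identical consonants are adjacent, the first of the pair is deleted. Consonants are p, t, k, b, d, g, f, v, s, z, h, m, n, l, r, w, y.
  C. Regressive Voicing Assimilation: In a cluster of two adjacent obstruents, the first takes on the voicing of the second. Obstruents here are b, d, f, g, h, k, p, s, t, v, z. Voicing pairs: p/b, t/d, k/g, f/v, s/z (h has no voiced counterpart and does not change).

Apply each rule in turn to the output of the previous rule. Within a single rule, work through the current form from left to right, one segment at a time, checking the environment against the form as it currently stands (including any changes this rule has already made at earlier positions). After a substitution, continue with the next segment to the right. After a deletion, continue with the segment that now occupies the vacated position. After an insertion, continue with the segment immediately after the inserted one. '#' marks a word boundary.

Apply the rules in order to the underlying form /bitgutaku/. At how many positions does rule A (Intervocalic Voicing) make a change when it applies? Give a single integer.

2

A Intervocalic Voicing: [bitgutaku] → [bitgudagu]
B Degemination: no change — [bitgudagu]
C Regressive Voicing Assimilation: [bitgudagu] → [bidgudagu]
Rule A changed 2 position(s).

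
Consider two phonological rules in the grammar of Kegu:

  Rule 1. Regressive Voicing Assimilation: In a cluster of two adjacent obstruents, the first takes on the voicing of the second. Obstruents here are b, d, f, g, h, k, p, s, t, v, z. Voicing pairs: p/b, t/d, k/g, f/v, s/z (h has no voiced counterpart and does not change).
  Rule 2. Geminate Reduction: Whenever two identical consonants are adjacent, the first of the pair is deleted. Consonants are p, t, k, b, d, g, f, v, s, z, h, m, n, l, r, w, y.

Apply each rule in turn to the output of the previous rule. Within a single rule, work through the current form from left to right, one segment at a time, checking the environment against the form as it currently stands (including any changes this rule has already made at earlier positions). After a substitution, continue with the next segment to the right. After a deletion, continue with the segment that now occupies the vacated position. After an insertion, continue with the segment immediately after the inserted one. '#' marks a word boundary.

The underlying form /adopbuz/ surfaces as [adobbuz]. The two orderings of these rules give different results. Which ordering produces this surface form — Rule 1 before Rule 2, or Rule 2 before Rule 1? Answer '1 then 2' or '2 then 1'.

Order 1 then 2:
  1 Regressive Voicing Assimilation: [adopbuz] → [adobbuz]
  2 Geminate Reduction: [adobbuz] → [adobuz]
  result: [adobuz]
Order 2 then 1:
  2 Geminate Reduction: no change — [adopbuz]
  1 Regressive Voicing Assimilation: [adopbuz] → [adobbuz]
  result: [adobbuz]

2 then 1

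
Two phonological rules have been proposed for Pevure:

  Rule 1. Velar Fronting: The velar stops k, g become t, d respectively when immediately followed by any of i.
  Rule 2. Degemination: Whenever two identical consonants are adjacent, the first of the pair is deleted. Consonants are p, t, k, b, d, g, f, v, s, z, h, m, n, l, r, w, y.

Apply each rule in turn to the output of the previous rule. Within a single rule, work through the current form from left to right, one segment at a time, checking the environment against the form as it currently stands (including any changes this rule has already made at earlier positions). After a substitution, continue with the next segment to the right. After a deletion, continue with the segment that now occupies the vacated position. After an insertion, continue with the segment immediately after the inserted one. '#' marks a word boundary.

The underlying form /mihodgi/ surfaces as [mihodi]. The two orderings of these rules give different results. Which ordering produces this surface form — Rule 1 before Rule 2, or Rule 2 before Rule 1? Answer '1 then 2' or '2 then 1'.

1 then 2

Order 1 then 2:
  1 Velar Fronting: [mihodgi] → [mihoddi]
  2 Degemination: [mihoddi] → [mihodi]
  result: [mihodi]
Order 2 then 1:
  2 Degemination: no change — [mihodgi]
  1 Velar Fronting: [mihodgi] → [mihoddi]
  result: [mihoddi]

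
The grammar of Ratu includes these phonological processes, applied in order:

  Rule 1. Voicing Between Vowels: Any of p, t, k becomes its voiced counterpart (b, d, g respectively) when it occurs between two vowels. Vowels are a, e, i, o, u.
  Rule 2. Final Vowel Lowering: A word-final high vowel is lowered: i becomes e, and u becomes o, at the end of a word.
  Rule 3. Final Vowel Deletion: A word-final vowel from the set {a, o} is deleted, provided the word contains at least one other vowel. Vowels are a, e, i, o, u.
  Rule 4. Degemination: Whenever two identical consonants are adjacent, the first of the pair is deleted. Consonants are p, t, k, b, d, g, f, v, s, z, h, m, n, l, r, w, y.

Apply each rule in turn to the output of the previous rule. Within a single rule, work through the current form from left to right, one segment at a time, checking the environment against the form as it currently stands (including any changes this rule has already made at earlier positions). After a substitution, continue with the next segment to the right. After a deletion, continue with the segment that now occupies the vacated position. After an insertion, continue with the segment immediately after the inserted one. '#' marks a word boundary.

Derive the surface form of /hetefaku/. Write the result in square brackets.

Rule 1 Voicing Between Vowels: [hetefaku] → [hedefagu]
Rule 2 Final Vowel Lowering: [hedefagu] → [hedefago]
Rule 3 Final Vowel Deletion: [hedefago] → [hedefag]
Rule 4 Degemination: no change — [hedefag]

[hedefag]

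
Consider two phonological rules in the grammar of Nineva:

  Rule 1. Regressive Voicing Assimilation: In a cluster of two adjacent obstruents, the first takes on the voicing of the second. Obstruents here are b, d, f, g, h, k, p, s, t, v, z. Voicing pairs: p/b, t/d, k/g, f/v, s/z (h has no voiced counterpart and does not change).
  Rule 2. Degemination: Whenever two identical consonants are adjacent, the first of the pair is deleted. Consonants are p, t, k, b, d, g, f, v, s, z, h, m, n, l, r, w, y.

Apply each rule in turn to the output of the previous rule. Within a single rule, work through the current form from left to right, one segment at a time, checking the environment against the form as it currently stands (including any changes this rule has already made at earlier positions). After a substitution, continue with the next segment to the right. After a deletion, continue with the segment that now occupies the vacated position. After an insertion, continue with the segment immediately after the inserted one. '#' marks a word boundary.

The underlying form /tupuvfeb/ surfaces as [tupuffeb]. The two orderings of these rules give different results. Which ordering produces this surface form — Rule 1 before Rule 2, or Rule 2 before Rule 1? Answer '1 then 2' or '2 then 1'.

Order 1 then 2:
  1 Regressive Voicing Assimilation: [tupuvfeb] → [tupuffeb]
  2 Degemination: [tupuffeb] → [tupufeb]
  result: [tupufeb]
Order 2 then 1:
  2 Degemination: no change — [tupuvfeb]
  1 Regressive Voicing Assimilation: [tupuvfeb] → [tupuffeb]
  result: [tupuffeb]

2 then 1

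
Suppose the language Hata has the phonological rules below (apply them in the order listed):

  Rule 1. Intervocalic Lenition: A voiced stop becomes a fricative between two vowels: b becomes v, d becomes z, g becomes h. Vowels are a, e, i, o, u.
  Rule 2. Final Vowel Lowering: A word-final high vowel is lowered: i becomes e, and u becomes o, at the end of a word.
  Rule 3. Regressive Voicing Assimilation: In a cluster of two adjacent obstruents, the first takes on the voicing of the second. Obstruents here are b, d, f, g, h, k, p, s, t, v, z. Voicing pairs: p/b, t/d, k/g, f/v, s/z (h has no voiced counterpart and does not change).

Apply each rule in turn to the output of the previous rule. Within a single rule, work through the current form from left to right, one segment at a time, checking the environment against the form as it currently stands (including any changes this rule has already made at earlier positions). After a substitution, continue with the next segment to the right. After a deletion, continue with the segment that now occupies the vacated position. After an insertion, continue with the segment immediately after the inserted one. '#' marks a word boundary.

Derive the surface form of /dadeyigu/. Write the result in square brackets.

Rule 1 Intervocalic Lenition: [dadeyigu] → [dazeyihu]
Rule 2 Final Vowel Lowering: [dazeyihu] → [dazeyiho]
Rule 3 Regressive Voicing Assimilation: no change — [dazeyiho]

[dazeyiho]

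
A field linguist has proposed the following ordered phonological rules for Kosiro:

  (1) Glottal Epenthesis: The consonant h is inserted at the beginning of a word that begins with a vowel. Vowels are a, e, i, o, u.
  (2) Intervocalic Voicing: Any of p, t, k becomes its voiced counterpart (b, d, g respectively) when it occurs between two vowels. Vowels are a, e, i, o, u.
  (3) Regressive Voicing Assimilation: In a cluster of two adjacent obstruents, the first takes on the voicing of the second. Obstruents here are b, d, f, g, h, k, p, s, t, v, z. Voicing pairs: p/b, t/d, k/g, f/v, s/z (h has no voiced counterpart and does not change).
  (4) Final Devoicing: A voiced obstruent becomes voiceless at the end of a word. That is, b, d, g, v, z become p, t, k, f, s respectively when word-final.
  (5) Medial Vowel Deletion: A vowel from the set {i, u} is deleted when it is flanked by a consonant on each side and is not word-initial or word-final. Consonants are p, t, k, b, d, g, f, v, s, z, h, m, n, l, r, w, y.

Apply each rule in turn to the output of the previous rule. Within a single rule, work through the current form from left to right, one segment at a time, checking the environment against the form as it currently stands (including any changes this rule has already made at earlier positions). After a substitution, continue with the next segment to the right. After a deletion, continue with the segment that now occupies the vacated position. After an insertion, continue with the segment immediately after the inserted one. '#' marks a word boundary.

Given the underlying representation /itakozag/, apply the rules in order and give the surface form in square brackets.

(1) Glottal Epenthesis: [itakozag] → [hitakozag]
(2) Intervocalic Voicing: [hitakozag] → [hidagozag]
(3) Regressive Voicing Assimilation: no change — [hidagozag]
(4) Final Devoicing: [hidagozag] → [hidagozak]
(5) Medial Vowel Deletion: [hidagozak] → [hdagozak]

[hdagozak]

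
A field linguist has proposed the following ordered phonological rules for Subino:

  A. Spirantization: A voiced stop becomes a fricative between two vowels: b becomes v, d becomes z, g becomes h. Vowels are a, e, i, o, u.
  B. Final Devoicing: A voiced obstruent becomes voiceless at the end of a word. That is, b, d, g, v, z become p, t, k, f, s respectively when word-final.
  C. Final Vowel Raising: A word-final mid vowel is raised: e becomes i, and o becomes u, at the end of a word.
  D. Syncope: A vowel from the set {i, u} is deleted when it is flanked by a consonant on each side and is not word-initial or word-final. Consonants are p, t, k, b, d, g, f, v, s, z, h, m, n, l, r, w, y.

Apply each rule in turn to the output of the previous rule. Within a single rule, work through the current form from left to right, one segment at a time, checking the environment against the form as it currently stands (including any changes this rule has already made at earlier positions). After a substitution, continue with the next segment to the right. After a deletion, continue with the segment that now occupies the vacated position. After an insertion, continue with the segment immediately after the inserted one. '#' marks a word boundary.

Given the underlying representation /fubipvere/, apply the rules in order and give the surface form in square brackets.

A Spirantization: [fubipvere] → [fuvipvere]
B Final Devoicing: no change — [fuvipvere]
C Final Vowel Raising: [fuvipvere] → [fuvipveri]
D Syncope: [fuvipveri] → [fvpveri]

[fvpveri]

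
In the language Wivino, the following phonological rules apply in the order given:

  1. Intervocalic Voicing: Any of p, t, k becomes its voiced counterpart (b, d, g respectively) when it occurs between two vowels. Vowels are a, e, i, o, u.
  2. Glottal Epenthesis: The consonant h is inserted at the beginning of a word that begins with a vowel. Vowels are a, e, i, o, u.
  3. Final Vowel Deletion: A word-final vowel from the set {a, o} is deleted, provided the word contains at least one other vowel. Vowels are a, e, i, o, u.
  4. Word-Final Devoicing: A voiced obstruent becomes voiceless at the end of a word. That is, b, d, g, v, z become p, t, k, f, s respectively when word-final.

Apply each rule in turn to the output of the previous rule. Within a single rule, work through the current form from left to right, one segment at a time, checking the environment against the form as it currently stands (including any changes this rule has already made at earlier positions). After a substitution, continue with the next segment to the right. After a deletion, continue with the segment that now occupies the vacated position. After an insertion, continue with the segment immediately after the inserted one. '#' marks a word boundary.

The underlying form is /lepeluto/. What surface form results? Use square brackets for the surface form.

[lebelut]

1 Intervocalic Voicing: [lepeluto] → [lebeludo]
2 Glottal Epenthesis: no change — [lebeludo]
3 Final Vowel Deletion: [lebeludo] → [lebelud]
4 Word-Final Devoicing: [lebelud] → [lebelut]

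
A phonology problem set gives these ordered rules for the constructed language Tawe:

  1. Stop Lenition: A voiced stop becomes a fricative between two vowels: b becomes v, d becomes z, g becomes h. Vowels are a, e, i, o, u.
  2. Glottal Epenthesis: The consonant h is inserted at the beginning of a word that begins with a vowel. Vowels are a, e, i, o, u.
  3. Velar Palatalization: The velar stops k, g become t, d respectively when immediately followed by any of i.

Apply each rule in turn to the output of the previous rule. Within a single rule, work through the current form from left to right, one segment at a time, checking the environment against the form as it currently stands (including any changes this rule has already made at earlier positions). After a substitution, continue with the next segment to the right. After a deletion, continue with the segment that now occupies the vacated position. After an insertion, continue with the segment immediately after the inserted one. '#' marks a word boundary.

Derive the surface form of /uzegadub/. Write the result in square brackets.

[huzehazub]

1 Stop Lenition: [uzegadub] → [uzehazub]
2 Glottal Epenthesis: [uzehazub] → [huzehazub]
3 Velar Palatalization: no change — [huzehazub]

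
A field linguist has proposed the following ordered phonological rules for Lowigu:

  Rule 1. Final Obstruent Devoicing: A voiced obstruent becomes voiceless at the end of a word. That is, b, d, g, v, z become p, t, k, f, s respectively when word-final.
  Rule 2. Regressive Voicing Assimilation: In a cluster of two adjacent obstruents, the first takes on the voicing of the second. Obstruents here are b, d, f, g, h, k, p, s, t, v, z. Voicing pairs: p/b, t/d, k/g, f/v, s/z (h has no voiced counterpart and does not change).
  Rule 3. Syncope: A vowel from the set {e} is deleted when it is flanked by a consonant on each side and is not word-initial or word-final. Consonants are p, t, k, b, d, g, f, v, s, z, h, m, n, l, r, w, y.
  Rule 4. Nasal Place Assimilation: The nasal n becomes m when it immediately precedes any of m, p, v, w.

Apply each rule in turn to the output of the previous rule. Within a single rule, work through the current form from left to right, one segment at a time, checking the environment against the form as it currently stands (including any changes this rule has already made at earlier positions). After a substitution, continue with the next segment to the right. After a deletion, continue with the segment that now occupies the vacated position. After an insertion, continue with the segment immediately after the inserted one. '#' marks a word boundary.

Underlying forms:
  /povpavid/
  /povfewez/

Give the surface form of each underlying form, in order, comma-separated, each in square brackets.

[pofpavit], [poffws]

/povpavid/:
  Rule 1 Final Obstruent Devoicing: [povpavid] → [povpavit]
  Rule 2 Regressive Voicing Assimilation: [povpavit] → [pofpavit]
  Rule 3 Syncope: no change — [pofpavit]
  Rule 4 Nasal Place Assimilation: no change — [pofpavit]
/povfewez/:
  Rule 1 Final Obstruent Devoicing: [povfewez] → [povfewes]
  Rule 2 Regressive Voicing Assimilation: [povfewes] → [poffewes]
  Rule 3 Syncope: [poffewes] → [poffws]
  Rule 4 Nasal Place Assimilation: no change — [poffws]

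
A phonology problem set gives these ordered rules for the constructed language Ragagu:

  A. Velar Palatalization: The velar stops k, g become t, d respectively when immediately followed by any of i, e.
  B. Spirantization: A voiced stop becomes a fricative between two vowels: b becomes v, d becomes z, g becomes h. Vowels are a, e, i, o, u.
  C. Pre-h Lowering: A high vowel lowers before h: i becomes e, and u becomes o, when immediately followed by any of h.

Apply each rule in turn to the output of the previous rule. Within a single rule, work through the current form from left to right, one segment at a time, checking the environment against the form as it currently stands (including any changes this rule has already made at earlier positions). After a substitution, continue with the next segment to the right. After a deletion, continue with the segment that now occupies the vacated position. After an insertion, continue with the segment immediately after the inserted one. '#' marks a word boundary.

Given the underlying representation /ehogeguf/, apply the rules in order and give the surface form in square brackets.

A Velar Palatalization: [ehogeguf] → [ehodeguf]
B Spirantization: [ehodeguf] → [ehozehuf]
C Pre-h Lowering: no change — [ehozehuf]

[ehozehuf]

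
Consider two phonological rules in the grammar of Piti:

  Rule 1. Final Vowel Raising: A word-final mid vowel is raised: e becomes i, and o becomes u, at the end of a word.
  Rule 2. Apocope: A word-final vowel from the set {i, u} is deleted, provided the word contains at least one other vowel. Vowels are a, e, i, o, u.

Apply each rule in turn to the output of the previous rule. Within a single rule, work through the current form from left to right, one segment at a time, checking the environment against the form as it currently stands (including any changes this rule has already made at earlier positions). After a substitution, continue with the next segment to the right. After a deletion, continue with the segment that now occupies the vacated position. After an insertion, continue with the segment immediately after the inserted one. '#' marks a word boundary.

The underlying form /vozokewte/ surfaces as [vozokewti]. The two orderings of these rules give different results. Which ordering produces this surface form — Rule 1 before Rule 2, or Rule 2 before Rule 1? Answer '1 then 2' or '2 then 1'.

Order 1 then 2:
  1 Final Vowel Raising: [vozokewte] → [vozokewti]
  2 Apocope: [vozokewti] → [vozokewt]
  result: [vozokewt]
Order 2 then 1:
  2 Apocope: no change — [vozokewte]
  1 Final Vowel Raising: [vozokewte] → [vozokewti]
  result: [vozokewti]

2 then 1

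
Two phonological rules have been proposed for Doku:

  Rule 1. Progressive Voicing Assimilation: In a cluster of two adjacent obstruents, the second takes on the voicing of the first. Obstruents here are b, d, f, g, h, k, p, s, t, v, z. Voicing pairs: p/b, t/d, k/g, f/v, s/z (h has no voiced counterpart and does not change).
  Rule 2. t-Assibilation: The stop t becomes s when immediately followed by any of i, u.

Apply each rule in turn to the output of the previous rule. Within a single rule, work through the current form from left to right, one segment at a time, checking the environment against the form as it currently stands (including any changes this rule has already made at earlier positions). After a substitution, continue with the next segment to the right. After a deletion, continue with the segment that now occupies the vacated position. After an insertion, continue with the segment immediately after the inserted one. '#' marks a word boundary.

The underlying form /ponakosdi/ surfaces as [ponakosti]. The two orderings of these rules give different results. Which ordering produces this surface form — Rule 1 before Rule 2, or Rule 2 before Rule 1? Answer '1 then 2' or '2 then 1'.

2 then 1

Order 1 then 2:
  1 Progressive Voicing Assimilation: [ponakosdi] → [ponakosti]
  2 t-Assibilation: [ponakosti] → [ponakossi]
  result: [ponakossi]
Order 2 then 1:
  2 t-Assibilation: no change — [ponakosdi]
  1 Progressive Voicing Assimilation: [ponakosdi] → [ponakosti]
  result: [ponakosti]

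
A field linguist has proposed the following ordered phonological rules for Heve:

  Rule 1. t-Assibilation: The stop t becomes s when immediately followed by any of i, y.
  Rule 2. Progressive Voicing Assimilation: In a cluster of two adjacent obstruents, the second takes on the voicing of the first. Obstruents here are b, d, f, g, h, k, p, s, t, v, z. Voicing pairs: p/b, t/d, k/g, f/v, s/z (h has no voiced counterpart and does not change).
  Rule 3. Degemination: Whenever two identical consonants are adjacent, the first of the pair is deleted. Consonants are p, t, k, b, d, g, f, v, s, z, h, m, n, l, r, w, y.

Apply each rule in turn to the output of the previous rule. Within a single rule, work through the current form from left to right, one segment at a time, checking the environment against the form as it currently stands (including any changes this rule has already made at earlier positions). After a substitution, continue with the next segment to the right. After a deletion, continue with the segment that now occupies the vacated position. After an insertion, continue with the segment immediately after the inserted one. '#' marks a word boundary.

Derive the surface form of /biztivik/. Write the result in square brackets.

[bizivik]

Rule 1 t-Assibilation: [biztivik] → [bizsivik]
Rule 2 Progressive Voicing Assimilation: [bizsivik] → [bizzivik]
Rule 3 Degemination: [bizzivik] → [bizivik]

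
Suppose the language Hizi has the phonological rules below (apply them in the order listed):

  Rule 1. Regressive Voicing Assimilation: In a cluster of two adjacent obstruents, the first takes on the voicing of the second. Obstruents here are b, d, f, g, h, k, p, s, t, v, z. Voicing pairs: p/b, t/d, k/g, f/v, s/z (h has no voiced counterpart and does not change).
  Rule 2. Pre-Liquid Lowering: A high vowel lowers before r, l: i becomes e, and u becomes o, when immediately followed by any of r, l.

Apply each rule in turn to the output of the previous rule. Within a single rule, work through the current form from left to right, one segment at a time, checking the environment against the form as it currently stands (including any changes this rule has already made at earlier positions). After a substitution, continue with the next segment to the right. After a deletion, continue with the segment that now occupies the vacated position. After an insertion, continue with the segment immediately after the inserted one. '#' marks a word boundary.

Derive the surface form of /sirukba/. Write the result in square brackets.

[serugba]

Rule 1 Regressive Voicing Assimilation: [sirukba] → [sirugba]
Rule 2 Pre-Liquid Lowering: [sirugba] → [serugba]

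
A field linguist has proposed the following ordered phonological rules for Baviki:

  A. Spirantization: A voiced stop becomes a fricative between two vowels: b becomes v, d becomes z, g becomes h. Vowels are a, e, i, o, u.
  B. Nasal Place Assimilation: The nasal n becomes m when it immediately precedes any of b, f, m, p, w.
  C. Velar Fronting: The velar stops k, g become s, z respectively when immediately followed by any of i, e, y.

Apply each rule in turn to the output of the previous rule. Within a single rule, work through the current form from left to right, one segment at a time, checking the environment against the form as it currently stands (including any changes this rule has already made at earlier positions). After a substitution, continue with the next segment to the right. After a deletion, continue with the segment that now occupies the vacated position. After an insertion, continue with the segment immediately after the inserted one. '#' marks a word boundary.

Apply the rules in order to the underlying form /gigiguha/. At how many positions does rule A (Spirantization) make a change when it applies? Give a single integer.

A Spirantization: [gigiguha] → [gihihuha]
B Nasal Place Assimilation: no change — [gihihuha]
C Velar Fronting: [gihihuha] → [zihihuha]
Rule A changed 2 position(s).

2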